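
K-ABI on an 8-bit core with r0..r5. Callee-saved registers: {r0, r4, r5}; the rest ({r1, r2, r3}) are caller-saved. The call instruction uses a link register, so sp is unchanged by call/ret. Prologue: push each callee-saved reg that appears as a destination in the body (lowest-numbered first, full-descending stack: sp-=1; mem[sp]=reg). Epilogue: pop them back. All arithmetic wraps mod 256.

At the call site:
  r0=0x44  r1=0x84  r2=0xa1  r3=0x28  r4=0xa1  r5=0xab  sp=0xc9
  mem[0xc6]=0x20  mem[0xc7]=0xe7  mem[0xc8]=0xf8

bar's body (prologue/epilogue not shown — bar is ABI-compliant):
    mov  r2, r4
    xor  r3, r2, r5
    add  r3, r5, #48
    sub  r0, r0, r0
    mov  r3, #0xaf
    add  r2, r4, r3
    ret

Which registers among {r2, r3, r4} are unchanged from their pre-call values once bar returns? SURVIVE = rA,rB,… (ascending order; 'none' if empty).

prologue: push r0 -> mem[0xc8]=0x44, sp=0xc8
body[0] mov  r2, r4 -> r2=0xa1
body[1] xor  r3, r2, r5 -> r3=0x0a
body[2] add  r3, r5, #48 -> r3=0xdb
body[3] sub  r0, r0, r0 -> r0=0x00
body[4] mov  r3, #0xaf -> r3=0xaf
body[5] add  r2, r4, r3 -> r2=0x50
epilogue: pop r0=0x44, sp=0xc9
r2: caller-saved, written=True
r3: caller-saved, written=True
r4: callee-saved, written=False

SURVIVE = r4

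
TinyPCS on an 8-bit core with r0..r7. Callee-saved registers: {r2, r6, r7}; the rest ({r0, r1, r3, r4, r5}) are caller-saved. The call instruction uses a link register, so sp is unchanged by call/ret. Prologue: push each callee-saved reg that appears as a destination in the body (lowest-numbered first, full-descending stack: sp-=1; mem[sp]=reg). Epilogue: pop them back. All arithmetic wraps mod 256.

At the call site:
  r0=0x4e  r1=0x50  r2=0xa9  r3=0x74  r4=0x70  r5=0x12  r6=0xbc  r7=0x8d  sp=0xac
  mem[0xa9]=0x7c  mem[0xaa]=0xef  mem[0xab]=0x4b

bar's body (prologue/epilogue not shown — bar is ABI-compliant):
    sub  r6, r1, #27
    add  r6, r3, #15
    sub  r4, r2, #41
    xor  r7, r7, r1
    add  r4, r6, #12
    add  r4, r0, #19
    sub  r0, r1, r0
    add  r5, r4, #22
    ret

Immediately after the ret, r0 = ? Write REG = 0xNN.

prologue: push r6 -> mem[0xab]=0xbc, sp=0xab
prologue: push r7 -> mem[0xaa]=0x8d, sp=0xaa
body[0] sub  r6, r1, #27 -> r6=0x35
body[1] add  r6, r3, #15 -> r6=0x83
body[2] sub  r4, r2, #41 -> r4=0x80
body[3] xor  r7, r7, r1 -> r7=0xdd
body[4] add  r4, r6, #12 -> r4=0x8f
body[5] add  r4, r0, #19 -> r4=0x61
body[6] sub  r0, r1, r0 -> r0=0x02
body[7] add  r5, r4, #22 -> r5=0x77
epilogue: pop r7=0x8d, sp=0xab
epilogue: pop r6=0xbc, sp=0xac
r0 is caller-saved -> body value

REG = 0x02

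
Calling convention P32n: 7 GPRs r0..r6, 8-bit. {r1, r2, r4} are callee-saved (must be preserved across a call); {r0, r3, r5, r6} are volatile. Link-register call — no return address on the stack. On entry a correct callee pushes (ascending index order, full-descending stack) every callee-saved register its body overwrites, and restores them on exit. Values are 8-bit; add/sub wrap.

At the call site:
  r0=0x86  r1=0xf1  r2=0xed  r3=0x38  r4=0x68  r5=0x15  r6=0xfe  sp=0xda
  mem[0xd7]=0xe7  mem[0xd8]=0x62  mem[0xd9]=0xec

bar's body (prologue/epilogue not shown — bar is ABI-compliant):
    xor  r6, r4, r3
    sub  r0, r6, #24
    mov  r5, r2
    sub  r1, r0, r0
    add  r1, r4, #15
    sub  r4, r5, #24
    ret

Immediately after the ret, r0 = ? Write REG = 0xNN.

prologue: push r1 → mem[0xd9]=0xf1, sp=0xd9
prologue: push r4 → mem[0xd8]=0x68, sp=0xd8
body[0] xor  r6, r4, r3 → r6=0x50
body[1] sub  r0, r6, #24 → r0=0x38
body[2] mov  r5, r2 → r5=0xed
body[3] sub  r1, r0, r0 → r1=0x00
body[4] add  r1, r4, #15 → r1=0x77
body[5] sub  r4, r5, #24 → r4=0xd5
epilogue: pop r4=0x68, sp=0xd9
epilogue: pop r1=0xf1, sp=0xda
r0 is caller-saved → body value

REG = 0x38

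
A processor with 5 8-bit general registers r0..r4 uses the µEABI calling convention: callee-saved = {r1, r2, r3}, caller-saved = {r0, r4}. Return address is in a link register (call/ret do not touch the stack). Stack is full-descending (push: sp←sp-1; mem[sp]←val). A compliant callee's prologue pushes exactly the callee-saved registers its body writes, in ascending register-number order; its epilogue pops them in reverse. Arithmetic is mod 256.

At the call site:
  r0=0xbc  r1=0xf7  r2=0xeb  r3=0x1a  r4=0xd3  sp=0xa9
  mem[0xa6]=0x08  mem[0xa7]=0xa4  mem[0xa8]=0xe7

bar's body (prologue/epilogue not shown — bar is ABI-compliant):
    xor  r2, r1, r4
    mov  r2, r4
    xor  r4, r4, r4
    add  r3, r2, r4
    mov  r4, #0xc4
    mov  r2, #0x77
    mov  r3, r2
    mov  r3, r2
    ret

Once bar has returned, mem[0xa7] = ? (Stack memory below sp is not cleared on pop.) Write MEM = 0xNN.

prologue: push r2 → mem[0xa8]=0xeb, sp=0xa8
prologue: push r3 → mem[0xa7]=0x1a, sp=0xa7
body[0] xor  r2, r1, r4 → r2=0x24
body[1] mov  r2, r4 → r2=0xd3
body[2] xor  r4, r4, r4 → r4=0x00
body[3] add  r3, r2, r4 → r3=0xd3
body[4] mov  r4, #0xc4 → r4=0xc4
body[5] mov  r2, #0x77 → r2=0x77
body[6] mov  r3, r2 → r3=0x77
body[7] mov  r3, r2 → r3=0x77
epilogue: pop r3=0x1a, sp=0xa8
epilogue: pop r2=0xeb, sp=0xa9
prologue pushed ['r2', 'r3'] at ['0xa8', '0xa7']

MEM = 0x1a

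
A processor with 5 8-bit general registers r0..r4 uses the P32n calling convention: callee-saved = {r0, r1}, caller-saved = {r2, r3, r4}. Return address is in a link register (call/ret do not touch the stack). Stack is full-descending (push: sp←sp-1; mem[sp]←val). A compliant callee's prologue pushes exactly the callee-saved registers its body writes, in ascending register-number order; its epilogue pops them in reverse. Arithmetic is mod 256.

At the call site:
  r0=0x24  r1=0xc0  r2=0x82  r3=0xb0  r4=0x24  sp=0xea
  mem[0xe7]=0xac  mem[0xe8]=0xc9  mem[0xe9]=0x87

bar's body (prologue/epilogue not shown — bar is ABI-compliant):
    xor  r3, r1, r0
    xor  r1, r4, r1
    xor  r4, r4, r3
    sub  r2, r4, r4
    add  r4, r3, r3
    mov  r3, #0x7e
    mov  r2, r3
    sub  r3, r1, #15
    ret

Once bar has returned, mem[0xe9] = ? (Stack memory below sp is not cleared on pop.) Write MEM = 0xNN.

MEM = 0xc0

prologue: push r1 → mem[0xe9]=0xc0, sp=0xe9
body[0] xor  r3, r1, r0 → r3=0xe4
body[1] xor  r1, r4, r1 → r1=0xe4
body[2] xor  r4, r4, r3 → r4=0xc0
body[3] sub  r2, r4, r4 → r2=0x00
body[4] add  r4, r3, r3 → r4=0xc8
body[5] mov  r3, #0x7e → r3=0x7e
body[6] mov  r2, r3 → r2=0x7e
body[7] sub  r3, r1, #15 → r3=0xd5
epilogue: pop r1=0xc0, sp=0xea
prologue pushed ['r1'] at ['0xe9']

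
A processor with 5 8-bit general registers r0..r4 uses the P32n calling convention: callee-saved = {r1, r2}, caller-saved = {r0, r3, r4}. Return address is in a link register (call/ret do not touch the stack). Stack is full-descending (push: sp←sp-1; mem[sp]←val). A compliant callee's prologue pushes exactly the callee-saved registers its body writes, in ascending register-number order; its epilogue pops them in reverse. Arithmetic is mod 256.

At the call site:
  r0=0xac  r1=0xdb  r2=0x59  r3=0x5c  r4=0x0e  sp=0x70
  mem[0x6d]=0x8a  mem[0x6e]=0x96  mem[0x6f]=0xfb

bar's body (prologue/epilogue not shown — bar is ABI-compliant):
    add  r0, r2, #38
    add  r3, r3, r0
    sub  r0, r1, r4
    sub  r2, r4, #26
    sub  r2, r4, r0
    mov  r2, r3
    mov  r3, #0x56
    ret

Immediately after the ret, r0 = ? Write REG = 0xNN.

REG = 0xcd

prologue: push r2 -> mem[0x6f]=0x59, sp=0x6f
body[0] add  r0, r2, #38 -> r0=0x7f
body[1] add  r3, r3, r0 -> r3=0xdb
body[2] sub  r0, r1, r4 -> r0=0xcd
body[3] sub  r2, r4, #26 -> r2=0xf4
body[4] sub  r2, r4, r0 -> r2=0x41
body[5] mov  r2, r3 -> r2=0xdb
body[6] mov  r3, #0x56 -> r3=0x56
epilogue: pop r2=0x59, sp=0x70
r0 is caller-saved -> body value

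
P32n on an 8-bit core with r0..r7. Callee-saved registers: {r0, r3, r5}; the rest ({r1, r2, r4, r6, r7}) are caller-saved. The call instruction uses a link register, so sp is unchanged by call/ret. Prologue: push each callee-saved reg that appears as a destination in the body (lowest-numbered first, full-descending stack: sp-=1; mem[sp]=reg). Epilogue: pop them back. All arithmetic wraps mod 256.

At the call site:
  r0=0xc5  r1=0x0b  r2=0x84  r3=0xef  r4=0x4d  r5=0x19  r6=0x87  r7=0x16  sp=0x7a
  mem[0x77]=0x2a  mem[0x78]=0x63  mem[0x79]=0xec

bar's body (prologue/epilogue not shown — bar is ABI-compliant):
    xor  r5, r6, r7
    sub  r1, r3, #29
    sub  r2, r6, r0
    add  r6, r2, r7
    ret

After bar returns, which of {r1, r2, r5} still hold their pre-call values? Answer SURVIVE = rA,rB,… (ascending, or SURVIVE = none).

SURVIVE = r5

prologue: push r5 → mem[0x79]=0x19, sp=0x79
body[0] xor  r5, r6, r7 → r5=0x91
body[1] sub  r1, r3, #29 → r1=0xd2
body[2] sub  r2, r6, r0 → r2=0xc2
body[3] add  r6, r2, r7 → r6=0xd8
epilogue: pop r5=0x19, sp=0x7a
r1: caller-saved, written=True
r2: caller-saved, written=True
r5: callee-saved, written=True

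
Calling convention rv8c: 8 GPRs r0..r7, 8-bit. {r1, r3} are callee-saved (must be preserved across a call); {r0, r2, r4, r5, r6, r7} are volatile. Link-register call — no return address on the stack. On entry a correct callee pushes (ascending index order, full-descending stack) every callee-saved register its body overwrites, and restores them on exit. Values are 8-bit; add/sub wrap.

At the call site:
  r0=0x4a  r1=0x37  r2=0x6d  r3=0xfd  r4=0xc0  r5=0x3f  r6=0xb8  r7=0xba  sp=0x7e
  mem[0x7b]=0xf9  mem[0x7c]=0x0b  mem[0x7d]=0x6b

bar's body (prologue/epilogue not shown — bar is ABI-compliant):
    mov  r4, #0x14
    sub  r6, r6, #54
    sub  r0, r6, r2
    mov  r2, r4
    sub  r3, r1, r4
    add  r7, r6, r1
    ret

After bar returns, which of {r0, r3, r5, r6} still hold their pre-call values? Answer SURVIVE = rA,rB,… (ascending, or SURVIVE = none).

SURVIVE = r3,r5

prologue: push r3 -> mem[0x7d]=0xfd, sp=0x7d
body[0] mov  r4, #0x14 -> r4=0x14
body[1] sub  r6, r6, #54 -> r6=0x82
body[2] sub  r0, r6, r2 -> r0=0x15
body[3] mov  r2, r4 -> r2=0x14
body[4] sub  r3, r1, r4 -> r3=0x23
body[5] add  r7, r6, r1 -> r7=0xb9
epilogue: pop r3=0xfd, sp=0x7e
r0: caller-saved, written=True
r3: callee-saved, written=True
r5: caller-saved, written=False
r6: caller-saved, written=True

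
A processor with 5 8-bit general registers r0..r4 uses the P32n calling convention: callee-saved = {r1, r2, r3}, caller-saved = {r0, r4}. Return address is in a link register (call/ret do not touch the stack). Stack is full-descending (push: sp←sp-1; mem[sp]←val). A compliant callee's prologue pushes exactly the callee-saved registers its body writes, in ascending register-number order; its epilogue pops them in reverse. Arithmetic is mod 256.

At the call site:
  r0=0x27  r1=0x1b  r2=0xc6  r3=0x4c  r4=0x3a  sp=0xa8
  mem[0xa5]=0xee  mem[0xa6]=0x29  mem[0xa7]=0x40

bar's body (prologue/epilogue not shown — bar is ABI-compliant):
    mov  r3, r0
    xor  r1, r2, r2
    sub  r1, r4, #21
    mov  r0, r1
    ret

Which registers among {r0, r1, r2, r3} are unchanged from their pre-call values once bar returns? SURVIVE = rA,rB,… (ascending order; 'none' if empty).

prologue: push r1 -> mem[0xa7]=0x1b, sp=0xa7
prologue: push r3 -> mem[0xa6]=0x4c, sp=0xa6
body[0] mov  r3, r0 -> r3=0x27
body[1] xor  r1, r2, r2 -> r1=0x00
body[2] sub  r1, r4, #21 -> r1=0x25
body[3] mov  r0, r1 -> r0=0x25
epilogue: pop r3=0x4c, sp=0xa7
epilogue: pop r1=0x1b, sp=0xa8
r0: caller-saved, written=True
r1: callee-saved, written=True
r2: callee-saved, written=False
r3: callee-saved, written=True

SURVIVE = r1,r2,r3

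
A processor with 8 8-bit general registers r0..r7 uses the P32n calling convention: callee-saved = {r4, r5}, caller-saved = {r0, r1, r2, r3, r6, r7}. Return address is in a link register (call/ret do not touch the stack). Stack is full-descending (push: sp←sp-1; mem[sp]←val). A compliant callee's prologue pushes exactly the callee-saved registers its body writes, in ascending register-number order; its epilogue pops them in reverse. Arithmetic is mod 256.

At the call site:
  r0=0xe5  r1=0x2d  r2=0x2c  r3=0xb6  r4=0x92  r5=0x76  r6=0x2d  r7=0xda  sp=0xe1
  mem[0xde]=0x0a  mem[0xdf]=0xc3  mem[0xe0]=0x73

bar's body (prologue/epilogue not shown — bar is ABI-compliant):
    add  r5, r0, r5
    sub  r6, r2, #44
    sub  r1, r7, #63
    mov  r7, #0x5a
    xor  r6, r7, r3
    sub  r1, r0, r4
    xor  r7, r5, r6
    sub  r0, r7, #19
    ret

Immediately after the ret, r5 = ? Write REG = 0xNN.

prologue: push r5 → mem[0xe0]=0x76, sp=0xe0
body[0] add  r5, r0, r5 → r5=0x5b
body[1] sub  r6, r2, #44 → r6=0x00
body[2] sub  r1, r7, #63 → r1=0x9b
body[3] mov  r7, #0x5a → r7=0x5a
body[4] xor  r6, r7, r3 → r6=0xec
body[5] sub  r1, r0, r4 → r1=0x53
body[6] xor  r7, r5, r6 → r7=0xb7
body[7] sub  r0, r7, #19 → r0=0xa4
epilogue: pop r5=0x76, sp=0xe1
r5 is callee-saved → restored

REG = 0x76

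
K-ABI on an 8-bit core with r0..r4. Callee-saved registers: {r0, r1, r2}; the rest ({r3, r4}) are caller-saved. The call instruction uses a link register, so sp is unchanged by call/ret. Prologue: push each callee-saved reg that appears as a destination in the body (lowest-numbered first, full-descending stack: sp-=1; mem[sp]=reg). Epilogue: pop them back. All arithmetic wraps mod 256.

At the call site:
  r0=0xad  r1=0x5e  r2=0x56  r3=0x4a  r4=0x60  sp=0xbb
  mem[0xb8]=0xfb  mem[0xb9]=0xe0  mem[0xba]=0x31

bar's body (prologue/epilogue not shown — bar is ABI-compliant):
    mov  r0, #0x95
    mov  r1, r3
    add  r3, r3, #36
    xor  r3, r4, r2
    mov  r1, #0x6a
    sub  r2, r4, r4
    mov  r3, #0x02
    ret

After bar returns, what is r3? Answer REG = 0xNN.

prologue: push r0 -> mem[0xba]=0xad, sp=0xba
prologue: push r1 -> mem[0xb9]=0x5e, sp=0xb9
prologue: push r2 -> mem[0xb8]=0x56, sp=0xb8
body[0] mov  r0, #0x95 -> r0=0x95
body[1] mov  r1, r3 -> r1=0x4a
body[2] add  r3, r3, #36 -> r3=0x6e
body[3] xor  r3, r4, r2 -> r3=0x36
body[4] mov  r1, #0x6a -> r1=0x6a
body[5] sub  r2, r4, r4 -> r2=0x00
body[6] mov  r3, #0x02 -> r3=0x02
epilogue: pop r2=0x56, sp=0xb9
epilogue: pop r1=0x5e, sp=0xba
epilogue: pop r0=0xad, sp=0xbb
r3 is caller-saved -> body value

REG = 0x02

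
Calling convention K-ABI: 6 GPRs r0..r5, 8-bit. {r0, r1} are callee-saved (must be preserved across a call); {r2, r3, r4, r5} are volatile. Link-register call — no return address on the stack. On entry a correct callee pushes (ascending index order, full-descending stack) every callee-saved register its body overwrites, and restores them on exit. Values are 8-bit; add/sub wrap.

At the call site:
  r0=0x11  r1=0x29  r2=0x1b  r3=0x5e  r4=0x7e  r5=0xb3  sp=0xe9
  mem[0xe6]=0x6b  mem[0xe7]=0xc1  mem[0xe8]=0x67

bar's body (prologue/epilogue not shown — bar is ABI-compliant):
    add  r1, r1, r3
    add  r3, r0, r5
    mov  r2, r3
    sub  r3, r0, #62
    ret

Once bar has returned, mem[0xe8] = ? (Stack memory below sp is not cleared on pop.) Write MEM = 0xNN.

MEM = 0x29

prologue: push r1 -> mem[0xe8]=0x29, sp=0xe8
body[0] add  r1, r1, r3 -> r1=0x87
body[1] add  r3, r0, r5 -> r3=0xc4
body[2] mov  r2, r3 -> r2=0xc4
body[3] sub  r3, r0, #62 -> r3=0xd3
epilogue: pop r1=0x29, sp=0xe9
prologue pushed ['r1'] at ['0xe8']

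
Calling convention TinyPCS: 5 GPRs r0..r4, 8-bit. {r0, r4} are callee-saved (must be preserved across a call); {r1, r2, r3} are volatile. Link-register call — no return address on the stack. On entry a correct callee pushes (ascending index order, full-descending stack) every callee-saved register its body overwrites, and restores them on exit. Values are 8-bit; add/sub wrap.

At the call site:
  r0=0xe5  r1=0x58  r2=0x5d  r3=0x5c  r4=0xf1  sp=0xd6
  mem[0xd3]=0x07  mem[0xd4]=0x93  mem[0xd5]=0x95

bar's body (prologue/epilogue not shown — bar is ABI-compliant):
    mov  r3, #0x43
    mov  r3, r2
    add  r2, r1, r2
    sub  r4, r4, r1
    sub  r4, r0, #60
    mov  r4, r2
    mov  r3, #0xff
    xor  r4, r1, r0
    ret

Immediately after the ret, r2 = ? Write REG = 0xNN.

prologue: push r4 -> mem[0xd5]=0xf1, sp=0xd5
body[0] mov  r3, #0x43 -> r3=0x43
body[1] mov  r3, r2 -> r3=0x5d
body[2] add  r2, r1, r2 -> r2=0xb5
body[3] sub  r4, r4, r1 -> r4=0x99
body[4] sub  r4, r0, #60 -> r4=0xa9
body[5] mov  r4, r2 -> r4=0xb5
body[6] mov  r3, #0xff -> r3=0xff
body[7] xor  r4, r1, r0 -> r4=0xbd
epilogue: pop r4=0xf1, sp=0xd6
r2 is caller-saved -> body value

REG = 0xb5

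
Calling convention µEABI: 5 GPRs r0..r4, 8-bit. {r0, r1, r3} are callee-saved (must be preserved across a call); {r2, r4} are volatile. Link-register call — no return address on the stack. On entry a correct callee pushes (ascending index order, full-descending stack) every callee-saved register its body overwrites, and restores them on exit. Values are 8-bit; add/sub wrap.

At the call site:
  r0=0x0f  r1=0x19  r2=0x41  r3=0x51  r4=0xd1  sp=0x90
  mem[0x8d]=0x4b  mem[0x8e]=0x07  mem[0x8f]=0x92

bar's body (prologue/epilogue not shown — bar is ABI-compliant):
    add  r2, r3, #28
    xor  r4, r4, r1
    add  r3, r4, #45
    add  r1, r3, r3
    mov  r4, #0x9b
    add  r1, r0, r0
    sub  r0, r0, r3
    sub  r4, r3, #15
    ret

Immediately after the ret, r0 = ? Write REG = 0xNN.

REG = 0x0f

prologue: push r0 → mem[0x8f]=0x0f, sp=0x8f
prologue: push r1 → mem[0x8e]=0x19, sp=0x8e
prologue: push r3 → mem[0x8d]=0x51, sp=0x8d
body[0] add  r2, r3, #28 → r2=0x6d
body[1] xor  r4, r4, r1 → r4=0xc8
body[2] add  r3, r4, #45 → r3=0xf5
body[3] add  r1, r3, r3 → r1=0xea
body[4] mov  r4, #0x9b → r4=0x9b
body[5] add  r1, r0, r0 → r1=0x1e
body[6] sub  r0, r0, r3 → r0=0x1a
body[7] sub  r4, r3, #15 → r4=0xe6
epilogue: pop r3=0x51, sp=0x8e
epilogue: pop r1=0x19, sp=0x8f
epilogue: pop r0=0x0f, sp=0x90
r0 is callee-saved → restored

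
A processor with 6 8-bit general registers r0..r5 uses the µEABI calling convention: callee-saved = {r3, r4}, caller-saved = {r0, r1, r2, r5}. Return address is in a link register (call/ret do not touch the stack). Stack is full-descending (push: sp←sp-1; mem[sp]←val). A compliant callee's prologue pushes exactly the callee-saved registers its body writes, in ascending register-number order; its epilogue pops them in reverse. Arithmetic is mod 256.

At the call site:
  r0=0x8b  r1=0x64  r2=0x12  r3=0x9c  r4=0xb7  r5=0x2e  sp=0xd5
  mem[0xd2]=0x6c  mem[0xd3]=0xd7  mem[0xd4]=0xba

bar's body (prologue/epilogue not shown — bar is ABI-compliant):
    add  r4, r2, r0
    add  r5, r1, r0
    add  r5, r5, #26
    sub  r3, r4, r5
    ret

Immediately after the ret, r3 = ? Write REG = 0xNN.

REG = 0x9c

prologue: push r3 -> mem[0xd4]=0x9c, sp=0xd4
prologue: push r4 -> mem[0xd3]=0xb7, sp=0xd3
body[0] add  r4, r2, r0 -> r4=0x9d
body[1] add  r5, r1, r0 -> r5=0xef
body[2] add  r5, r5, #26 -> r5=0x09
body[3] sub  r3, r4, r5 -> r3=0x94
epilogue: pop r4=0xb7, sp=0xd4
epilogue: pop r3=0x9c, sp=0xd5
r3 is callee-saved -> restored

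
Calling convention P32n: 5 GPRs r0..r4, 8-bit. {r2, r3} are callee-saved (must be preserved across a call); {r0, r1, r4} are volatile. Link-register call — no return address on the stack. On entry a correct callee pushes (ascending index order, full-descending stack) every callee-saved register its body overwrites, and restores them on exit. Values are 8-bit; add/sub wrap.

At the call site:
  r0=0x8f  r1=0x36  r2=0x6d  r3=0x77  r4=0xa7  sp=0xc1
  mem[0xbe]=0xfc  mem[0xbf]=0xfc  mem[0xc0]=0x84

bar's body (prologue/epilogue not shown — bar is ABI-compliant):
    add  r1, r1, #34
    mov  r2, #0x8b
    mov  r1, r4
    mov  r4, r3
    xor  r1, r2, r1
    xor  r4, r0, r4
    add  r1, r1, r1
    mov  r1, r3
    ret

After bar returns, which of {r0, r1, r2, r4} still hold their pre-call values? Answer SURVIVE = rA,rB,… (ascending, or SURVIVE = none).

SURVIVE = r0,r2

prologue: push r2 -> mem[0xc0]=0x6d, sp=0xc0
body[0] add  r1, r1, #34 -> r1=0x58
body[1] mov  r2, #0x8b -> r2=0x8b
body[2] mov  r1, r4 -> r1=0xa7
body[3] mov  r4, r3 -> r4=0x77
body[4] xor  r1, r2, r1 -> r1=0x2c
body[5] xor  r4, r0, r4 -> r4=0xf8
body[6] add  r1, r1, r1 -> r1=0x58
body[7] mov  r1, r3 -> r1=0x77
epilogue: pop r2=0x6d, sp=0xc1
r0: caller-saved, written=False
r1: caller-saved, written=True
r2: callee-saved, written=True
r4: caller-saved, written=True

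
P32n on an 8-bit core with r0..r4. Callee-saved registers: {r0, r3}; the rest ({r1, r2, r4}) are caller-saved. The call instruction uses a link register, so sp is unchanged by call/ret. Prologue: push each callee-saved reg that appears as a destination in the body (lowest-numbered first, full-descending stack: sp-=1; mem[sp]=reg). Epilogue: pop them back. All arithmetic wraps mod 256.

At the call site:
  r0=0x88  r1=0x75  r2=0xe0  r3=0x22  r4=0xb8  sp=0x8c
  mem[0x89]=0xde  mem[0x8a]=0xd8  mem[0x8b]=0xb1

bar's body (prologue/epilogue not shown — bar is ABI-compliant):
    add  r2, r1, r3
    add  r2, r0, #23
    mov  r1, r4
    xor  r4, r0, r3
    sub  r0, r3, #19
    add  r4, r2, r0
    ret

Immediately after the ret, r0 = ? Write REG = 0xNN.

prologue: push r0 -> mem[0x8b]=0x88, sp=0x8b
body[0] add  r2, r1, r3 -> r2=0x97
body[1] add  r2, r0, #23 -> r2=0x9f
body[2] mov  r1, r4 -> r1=0xb8
body[3] xor  r4, r0, r3 -> r4=0xaa
body[4] sub  r0, r3, #19 -> r0=0x0f
body[5] add  r4, r2, r0 -> r4=0xae
epilogue: pop r0=0x88, sp=0x8c
r0 is callee-saved -> restored

REG = 0x88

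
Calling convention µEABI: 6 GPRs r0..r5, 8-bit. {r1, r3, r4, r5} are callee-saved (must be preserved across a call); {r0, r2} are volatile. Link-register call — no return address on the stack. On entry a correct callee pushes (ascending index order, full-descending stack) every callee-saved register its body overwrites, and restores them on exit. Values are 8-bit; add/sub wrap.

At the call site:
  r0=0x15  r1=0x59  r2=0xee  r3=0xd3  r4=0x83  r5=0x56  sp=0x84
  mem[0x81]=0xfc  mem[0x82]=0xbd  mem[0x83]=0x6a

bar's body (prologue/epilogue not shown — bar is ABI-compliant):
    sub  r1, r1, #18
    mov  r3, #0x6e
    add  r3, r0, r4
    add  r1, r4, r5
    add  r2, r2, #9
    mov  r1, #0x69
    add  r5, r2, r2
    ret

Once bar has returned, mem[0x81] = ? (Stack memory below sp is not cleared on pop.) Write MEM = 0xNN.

prologue: push r1 -> mem[0x83]=0x59, sp=0x83
prologue: push r3 -> mem[0x82]=0xd3, sp=0x82
prologue: push r5 -> mem[0x81]=0x56, sp=0x81
body[0] sub  r1, r1, #18 -> r1=0x47
body[1] mov  r3, #0x6e -> r3=0x6e
body[2] add  r3, r0, r4 -> r3=0x98
body[3] add  r1, r4, r5 -> r1=0xd9
body[4] add  r2, r2, #9 -> r2=0xf7
body[5] mov  r1, #0x69 -> r1=0x69
body[6] add  r5, r2, r2 -> r5=0xee
epilogue: pop r5=0x56, sp=0x82
epilogue: pop r3=0xd3, sp=0x83
epilogue: pop r1=0x59, sp=0x84
prologue pushed ['r1', 'r3', 'r5'] at ['0x83', '0x82', '0x81']

MEM = 0x56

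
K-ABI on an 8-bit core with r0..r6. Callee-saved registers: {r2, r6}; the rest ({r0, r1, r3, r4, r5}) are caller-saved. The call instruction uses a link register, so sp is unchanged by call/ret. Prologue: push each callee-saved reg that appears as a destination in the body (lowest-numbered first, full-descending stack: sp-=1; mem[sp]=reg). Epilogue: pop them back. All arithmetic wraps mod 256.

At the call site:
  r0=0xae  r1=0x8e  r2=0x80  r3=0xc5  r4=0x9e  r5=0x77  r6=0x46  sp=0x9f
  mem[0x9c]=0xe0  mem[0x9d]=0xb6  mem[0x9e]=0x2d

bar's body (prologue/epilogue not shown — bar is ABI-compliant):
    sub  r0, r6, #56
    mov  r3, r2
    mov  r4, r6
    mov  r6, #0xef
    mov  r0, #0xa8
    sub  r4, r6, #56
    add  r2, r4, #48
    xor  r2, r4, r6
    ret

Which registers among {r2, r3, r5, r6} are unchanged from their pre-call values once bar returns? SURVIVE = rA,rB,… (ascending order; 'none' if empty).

prologue: push r2 -> mem[0x9e]=0x80, sp=0x9e
prologue: push r6 -> mem[0x9d]=0x46, sp=0x9d
body[0] sub  r0, r6, #56 -> r0=0x0e
body[1] mov  r3, r2 -> r3=0x80
body[2] mov  r4, r6 -> r4=0x46
body[3] mov  r6, #0xef -> r6=0xef
body[4] mov  r0, #0xa8 -> r0=0xa8
body[5] sub  r4, r6, #56 -> r4=0xb7
body[6] add  r2, r4, #48 -> r2=0xe7
body[7] xor  r2, r4, r6 -> r2=0x58
epilogue: pop r6=0x46, sp=0x9e
epilogue: pop r2=0x80, sp=0x9f
r2: callee-saved, written=True
r3: caller-saved, written=True
r5: caller-saved, written=False
r6: callee-saved, written=True

SURVIVE = r2,r5,r6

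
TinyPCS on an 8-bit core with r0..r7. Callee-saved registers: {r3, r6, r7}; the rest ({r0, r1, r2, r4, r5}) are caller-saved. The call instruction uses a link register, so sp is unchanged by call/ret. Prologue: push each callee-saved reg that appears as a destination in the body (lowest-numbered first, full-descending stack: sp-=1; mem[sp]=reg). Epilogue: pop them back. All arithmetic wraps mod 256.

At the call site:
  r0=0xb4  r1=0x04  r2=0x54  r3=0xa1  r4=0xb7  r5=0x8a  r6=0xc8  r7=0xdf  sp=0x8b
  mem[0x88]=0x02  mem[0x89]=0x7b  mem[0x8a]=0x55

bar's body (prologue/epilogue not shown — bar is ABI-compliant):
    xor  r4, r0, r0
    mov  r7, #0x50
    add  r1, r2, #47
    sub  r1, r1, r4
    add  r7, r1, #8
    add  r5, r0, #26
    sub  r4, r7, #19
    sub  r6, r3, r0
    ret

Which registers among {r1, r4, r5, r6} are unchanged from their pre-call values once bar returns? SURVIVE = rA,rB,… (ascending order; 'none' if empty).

SURVIVE = r6

prologue: push r6 -> mem[0x8a]=0xc8, sp=0x8a
prologue: push r7 -> mem[0x89]=0xdf, sp=0x89
body[0] xor  r4, r0, r0 -> r4=0x00
body[1] mov  r7, #0x50 -> r7=0x50
body[2] add  r1, r2, #47 -> r1=0x83
body[3] sub  r1, r1, r4 -> r1=0x83
body[4] add  r7, r1, #8 -> r7=0x8b
body[5] add  r5, r0, #26 -> r5=0xce
body[6] sub  r4, r7, #19 -> r4=0x78
body[7] sub  r6, r3, r0 -> r6=0xed
epilogue: pop r7=0xdf, sp=0x8a
epilogue: pop r6=0xc8, sp=0x8b
r1: caller-saved, written=True
r4: caller-saved, written=True
r5: caller-saved, written=True
r6: callee-saved, written=True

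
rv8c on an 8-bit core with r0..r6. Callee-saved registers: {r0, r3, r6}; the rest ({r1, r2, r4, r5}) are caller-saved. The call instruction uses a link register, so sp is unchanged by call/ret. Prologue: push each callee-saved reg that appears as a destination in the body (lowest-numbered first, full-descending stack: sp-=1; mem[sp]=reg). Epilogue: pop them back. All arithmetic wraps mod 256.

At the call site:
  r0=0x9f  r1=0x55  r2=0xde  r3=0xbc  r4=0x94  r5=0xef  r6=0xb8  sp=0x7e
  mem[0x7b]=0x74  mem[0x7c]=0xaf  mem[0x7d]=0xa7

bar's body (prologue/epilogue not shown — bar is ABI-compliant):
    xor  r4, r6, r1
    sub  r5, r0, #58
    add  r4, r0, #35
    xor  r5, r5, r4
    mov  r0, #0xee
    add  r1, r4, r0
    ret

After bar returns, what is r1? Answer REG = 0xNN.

prologue: push r0 → mem[0x7d]=0x9f, sp=0x7d
body[0] xor  r4, r6, r1 → r4=0xed
body[1] sub  r5, r0, #58 → r5=0x65
body[2] add  r4, r0, #35 → r4=0xc2
body[3] xor  r5, r5, r4 → r5=0xa7
body[4] mov  r0, #0xee → r0=0xee
body[5] add  r1, r4, r0 → r1=0xb0
epilogue: pop r0=0x9f, sp=0x7e
r1 is caller-saved → body value

REG = 0xb0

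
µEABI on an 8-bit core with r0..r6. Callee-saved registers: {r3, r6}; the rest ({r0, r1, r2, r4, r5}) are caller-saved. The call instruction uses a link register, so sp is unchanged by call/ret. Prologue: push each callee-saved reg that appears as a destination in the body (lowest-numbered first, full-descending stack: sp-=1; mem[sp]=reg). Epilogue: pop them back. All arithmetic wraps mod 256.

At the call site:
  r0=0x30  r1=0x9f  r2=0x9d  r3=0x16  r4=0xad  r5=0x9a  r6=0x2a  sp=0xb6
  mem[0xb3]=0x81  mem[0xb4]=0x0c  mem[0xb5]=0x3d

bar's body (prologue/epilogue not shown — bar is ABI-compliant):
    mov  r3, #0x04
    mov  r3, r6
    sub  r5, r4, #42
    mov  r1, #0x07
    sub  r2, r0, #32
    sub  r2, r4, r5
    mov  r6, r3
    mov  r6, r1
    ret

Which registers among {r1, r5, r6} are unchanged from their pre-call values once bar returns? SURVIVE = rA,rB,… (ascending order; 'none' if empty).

SURVIVE = r6

prologue: push r3 -> mem[0xb5]=0x16, sp=0xb5
prologue: push r6 -> mem[0xb4]=0x2a, sp=0xb4
body[0] mov  r3, #0x04 -> r3=0x04
body[1] mov  r3, r6 -> r3=0x2a
body[2] sub  r5, r4, #42 -> r5=0x83
body[3] mov  r1, #0x07 -> r1=0x07
body[4] sub  r2, r0, #32 -> r2=0x10
body[5] sub  r2, r4, r5 -> r2=0x2a
body[6] mov  r6, r3 -> r6=0x2a
body[7] mov  r6, r1 -> r6=0x07
epilogue: pop r6=0x2a, sp=0xb5
epilogue: pop r3=0x16, sp=0xb6
r1: caller-saved, written=True
r5: caller-saved, written=True
r6: callee-saved, written=True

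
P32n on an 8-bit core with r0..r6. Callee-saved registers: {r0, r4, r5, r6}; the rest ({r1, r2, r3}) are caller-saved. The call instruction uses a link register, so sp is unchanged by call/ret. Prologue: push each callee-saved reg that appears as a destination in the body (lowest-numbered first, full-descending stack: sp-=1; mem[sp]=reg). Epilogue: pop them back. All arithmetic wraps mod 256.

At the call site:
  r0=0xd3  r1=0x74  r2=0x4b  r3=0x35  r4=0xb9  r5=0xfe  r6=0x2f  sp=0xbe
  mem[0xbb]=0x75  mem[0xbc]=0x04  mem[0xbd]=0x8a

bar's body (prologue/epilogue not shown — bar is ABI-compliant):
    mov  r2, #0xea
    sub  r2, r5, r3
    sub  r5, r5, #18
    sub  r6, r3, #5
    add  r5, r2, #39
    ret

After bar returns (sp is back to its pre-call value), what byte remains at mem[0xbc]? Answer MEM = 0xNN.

MEM = 0x2f

prologue: push r5 → mem[0xbd]=0xfe, sp=0xbd
prologue: push r6 → mem[0xbc]=0x2f, sp=0xbc
body[0] mov  r2, #0xea → r2=0xea
body[1] sub  r2, r5, r3 → r2=0xc9
body[2] sub  r5, r5, #18 → r5=0xec
body[3] sub  r6, r3, #5 → r6=0x30
body[4] add  r5, r2, #39 → r5=0xf0
epilogue: pop r6=0x2f, sp=0xbd
epilogue: pop r5=0xfe, sp=0xbe
prologue pushed ['r5', 'r6'] at ['0xbd', '0xbc']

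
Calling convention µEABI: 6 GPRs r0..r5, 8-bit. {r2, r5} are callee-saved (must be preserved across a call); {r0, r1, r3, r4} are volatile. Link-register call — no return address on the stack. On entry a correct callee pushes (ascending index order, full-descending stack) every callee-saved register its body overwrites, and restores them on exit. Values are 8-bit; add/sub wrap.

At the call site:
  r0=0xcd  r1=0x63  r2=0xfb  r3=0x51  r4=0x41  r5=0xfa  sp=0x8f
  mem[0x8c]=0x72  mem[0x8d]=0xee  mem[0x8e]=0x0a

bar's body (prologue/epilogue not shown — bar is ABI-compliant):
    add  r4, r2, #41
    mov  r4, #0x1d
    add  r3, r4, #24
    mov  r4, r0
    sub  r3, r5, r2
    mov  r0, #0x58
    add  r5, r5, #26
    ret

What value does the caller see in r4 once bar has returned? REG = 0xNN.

REG = 0xcd

prologue: push r5 -> mem[0x8e]=0xfa, sp=0x8e
body[0] add  r4, r2, #41 -> r4=0x24
body[1] mov  r4, #0x1d -> r4=0x1d
body[2] add  r3, r4, #24 -> r3=0x35
body[3] mov  r4, r0 -> r4=0xcd
body[4] sub  r3, r5, r2 -> r3=0xff
body[5] mov  r0, #0x58 -> r0=0x58
body[6] add  r5, r5, #26 -> r5=0x14
epilogue: pop r5=0xfa, sp=0x8f
r4 is caller-saved -> body value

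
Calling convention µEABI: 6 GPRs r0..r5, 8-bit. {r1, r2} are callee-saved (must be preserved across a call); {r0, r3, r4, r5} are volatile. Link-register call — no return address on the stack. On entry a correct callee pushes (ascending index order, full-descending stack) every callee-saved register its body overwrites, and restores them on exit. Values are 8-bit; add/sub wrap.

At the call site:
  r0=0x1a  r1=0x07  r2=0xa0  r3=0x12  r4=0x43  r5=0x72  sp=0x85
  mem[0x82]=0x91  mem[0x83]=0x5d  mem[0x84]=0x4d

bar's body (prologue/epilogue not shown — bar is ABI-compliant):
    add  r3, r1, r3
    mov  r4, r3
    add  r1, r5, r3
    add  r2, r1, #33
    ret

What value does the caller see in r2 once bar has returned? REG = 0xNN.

prologue: push r1 → mem[0x84]=0x07, sp=0x84
prologue: push r2 → mem[0x83]=0xa0, sp=0x83
body[0] add  r3, r1, r3 → r3=0x19
body[1] mov  r4, r3 → r4=0x19
body[2] add  r1, r5, r3 → r1=0x8b
body[3] add  r2, r1, #33 → r2=0xac
epilogue: pop r2=0xa0, sp=0x84
epilogue: pop r1=0x07, sp=0x85
r2 is callee-saved → restored

REG = 0xa0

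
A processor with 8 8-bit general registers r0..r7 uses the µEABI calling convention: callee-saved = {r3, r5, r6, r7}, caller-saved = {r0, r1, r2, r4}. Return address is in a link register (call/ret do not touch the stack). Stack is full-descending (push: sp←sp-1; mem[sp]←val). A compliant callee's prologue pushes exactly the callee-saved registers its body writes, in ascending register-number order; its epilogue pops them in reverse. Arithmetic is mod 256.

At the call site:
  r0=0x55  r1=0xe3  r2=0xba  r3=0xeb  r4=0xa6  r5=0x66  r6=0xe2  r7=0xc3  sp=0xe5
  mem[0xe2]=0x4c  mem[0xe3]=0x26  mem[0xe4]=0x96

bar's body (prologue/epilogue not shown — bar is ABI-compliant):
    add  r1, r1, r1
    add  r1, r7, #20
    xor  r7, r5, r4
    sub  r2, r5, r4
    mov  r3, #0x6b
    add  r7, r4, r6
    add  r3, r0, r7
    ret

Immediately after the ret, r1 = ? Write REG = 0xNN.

REG = 0xd7

prologue: push r3 -> mem[0xe4]=0xeb, sp=0xe4
prologue: push r7 -> mem[0xe3]=0xc3, sp=0xe3
body[0] add  r1, r1, r1 -> r1=0xc6
body[1] add  r1, r7, #20 -> r1=0xd7
body[2] xor  r7, r5, r4 -> r7=0xc0
body[3] sub  r2, r5, r4 -> r2=0xc0
body[4] mov  r3, #0x6b -> r3=0x6b
body[5] add  r7, r4, r6 -> r7=0x88
body[6] add  r3, r0, r7 -> r3=0xdd
epilogue: pop r7=0xc3, sp=0xe4
epilogue: pop r3=0xeb, sp=0xe5
r1 is caller-saved -> body value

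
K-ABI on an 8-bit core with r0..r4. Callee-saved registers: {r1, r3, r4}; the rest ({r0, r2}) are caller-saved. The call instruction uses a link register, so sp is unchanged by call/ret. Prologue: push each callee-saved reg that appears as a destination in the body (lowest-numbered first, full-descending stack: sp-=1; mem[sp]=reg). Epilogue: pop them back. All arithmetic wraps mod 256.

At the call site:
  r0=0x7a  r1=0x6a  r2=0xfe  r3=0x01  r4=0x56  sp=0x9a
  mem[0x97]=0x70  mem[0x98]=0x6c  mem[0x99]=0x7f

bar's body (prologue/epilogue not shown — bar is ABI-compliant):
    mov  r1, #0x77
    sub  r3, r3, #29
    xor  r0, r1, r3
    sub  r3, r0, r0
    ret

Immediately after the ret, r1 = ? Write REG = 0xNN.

REG = 0x6a

prologue: push r1 -> mem[0x99]=0x6a, sp=0x99
prologue: push r3 -> mem[0x98]=0x01, sp=0x98
body[0] mov  r1, #0x77 -> r1=0x77
body[1] sub  r3, r3, #29 -> r3=0xe4
body[2] xor  r0, r1, r3 -> r0=0x93
body[3] sub  r3, r0, r0 -> r3=0x00
epilogue: pop r3=0x01, sp=0x99
epilogue: pop r1=0x6a, sp=0x9a
r1 is callee-saved -> restored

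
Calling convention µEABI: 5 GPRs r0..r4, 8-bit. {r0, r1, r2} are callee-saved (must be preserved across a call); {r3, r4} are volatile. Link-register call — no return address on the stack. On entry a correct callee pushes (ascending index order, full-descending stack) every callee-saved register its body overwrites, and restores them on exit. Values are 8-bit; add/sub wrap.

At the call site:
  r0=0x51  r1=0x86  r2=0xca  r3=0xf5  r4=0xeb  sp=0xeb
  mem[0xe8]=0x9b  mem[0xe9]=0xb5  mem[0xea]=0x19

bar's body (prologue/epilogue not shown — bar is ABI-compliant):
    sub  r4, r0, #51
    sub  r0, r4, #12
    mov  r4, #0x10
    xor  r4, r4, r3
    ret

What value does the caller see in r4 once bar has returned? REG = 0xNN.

REG = 0xe5

prologue: push r0 → mem[0xea]=0x51, sp=0xea
body[0] sub  r4, r0, #51 → r4=0x1e
body[1] sub  r0, r4, #12 → r0=0x12
body[2] mov  r4, #0x10 → r4=0x10
body[3] xor  r4, r4, r3 → r4=0xe5
epilogue: pop r0=0x51, sp=0xeb
r4 is caller-saved → body value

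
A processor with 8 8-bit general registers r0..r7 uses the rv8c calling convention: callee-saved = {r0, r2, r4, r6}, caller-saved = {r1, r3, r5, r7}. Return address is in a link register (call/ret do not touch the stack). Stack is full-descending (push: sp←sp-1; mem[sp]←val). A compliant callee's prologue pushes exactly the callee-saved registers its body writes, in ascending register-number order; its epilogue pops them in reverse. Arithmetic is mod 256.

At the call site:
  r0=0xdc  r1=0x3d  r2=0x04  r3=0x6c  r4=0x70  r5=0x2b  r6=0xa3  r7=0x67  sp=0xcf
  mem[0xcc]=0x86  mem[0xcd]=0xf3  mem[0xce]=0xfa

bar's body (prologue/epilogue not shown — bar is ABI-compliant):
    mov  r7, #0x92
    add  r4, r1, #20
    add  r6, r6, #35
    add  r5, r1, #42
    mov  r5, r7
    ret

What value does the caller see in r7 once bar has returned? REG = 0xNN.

REG = 0x92

prologue: push r4 → mem[0xce]=0x70, sp=0xce
prologue: push r6 → mem[0xcd]=0xa3, sp=0xcd
body[0] mov  r7, #0x92 → r7=0x92
body[1] add  r4, r1, #20 → r4=0x51
body[2] add  r6, r6, #35 → r6=0xc6
body[3] add  r5, r1, #42 → r5=0x67
body[4] mov  r5, r7 → r5=0x92
epilogue: pop r6=0xa3, sp=0xce
epilogue: pop r4=0x70, sp=0xcf
r7 is caller-saved → body value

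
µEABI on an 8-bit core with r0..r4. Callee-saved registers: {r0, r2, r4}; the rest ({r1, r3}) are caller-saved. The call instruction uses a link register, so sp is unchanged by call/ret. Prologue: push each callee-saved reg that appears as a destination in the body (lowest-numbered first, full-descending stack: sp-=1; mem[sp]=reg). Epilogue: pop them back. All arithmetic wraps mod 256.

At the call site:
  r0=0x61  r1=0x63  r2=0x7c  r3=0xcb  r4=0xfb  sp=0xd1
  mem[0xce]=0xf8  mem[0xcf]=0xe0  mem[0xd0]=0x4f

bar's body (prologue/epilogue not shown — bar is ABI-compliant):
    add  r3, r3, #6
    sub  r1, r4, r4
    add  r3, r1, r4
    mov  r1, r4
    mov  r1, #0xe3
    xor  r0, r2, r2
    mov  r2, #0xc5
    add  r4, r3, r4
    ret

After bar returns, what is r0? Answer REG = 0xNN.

REG = 0x61

prologue: push r0 → mem[0xd0]=0x61, sp=0xd0
prologue: push r2 → mem[0xcf]=0x7c, sp=0xcf
prologue: push r4 → mem[0xce]=0xfb, sp=0xce
body[0] add  r3, r3, #6 → r3=0xd1
body[1] sub  r1, r4, r4 → r1=0x00
body[2] add  r3, r1, r4 → r3=0xfb
body[3] mov  r1, r4 → r1=0xfb
body[4] mov  r1, #0xe3 → r1=0xe3
body[5] xor  r0, r2, r2 → r0=0x00
body[6] mov  r2, #0xc5 → r2=0xc5
body[7] add  r4, r3, r4 → r4=0xf6
epilogue: pop r4=0xfb, sp=0xcf
epilogue: pop r2=0x7c, sp=0xd0
epilogue: pop r0=0x61, sp=0xd1
r0 is callee-saved → restored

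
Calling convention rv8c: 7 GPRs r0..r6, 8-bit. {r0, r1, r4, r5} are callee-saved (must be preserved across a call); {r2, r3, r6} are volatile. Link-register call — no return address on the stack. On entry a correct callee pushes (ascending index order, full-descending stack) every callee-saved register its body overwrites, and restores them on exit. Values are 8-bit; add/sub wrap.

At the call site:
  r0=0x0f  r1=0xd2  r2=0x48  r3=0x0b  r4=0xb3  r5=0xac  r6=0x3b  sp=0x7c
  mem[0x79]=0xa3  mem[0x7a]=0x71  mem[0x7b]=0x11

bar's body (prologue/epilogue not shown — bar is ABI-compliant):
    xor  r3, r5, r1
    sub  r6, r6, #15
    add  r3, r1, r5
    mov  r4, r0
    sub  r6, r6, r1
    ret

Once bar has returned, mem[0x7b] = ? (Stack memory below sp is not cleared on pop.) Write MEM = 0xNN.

MEM = 0xb3

prologue: push r4 → mem[0x7b]=0xb3, sp=0x7b
body[0] xor  r3, r5, r1 → r3=0x7e
body[1] sub  r6, r6, #15 → r6=0x2c
body[2] add  r3, r1, r5 → r3=0x7e
body[3] mov  r4, r0 → r4=0x0f
body[4] sub  r6, r6, r1 → r6=0x5a
epilogue: pop r4=0xb3, sp=0x7c
prologue pushed ['r4'] at ['0x7b']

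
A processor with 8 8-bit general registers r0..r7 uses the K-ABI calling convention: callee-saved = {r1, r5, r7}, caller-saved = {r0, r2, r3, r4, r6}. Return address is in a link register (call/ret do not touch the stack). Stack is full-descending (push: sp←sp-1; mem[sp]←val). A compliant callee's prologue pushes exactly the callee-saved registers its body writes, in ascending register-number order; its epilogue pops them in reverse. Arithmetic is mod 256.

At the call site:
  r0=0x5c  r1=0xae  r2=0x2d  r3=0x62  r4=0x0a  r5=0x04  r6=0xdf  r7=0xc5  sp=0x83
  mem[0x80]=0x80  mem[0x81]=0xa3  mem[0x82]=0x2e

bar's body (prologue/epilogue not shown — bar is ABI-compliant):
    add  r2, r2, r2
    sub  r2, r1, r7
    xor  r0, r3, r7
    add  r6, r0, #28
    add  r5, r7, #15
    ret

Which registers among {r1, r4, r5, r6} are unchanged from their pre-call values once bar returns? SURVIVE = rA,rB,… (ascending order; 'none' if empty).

prologue: push r5 -> mem[0x82]=0x04, sp=0x82
body[0] add  r2, r2, r2 -> r2=0x5a
body[1] sub  r2, r1, r7 -> r2=0xe9
body[2] xor  r0, r3, r7 -> r0=0xa7
body[3] add  r6, r0, #28 -> r6=0xc3
body[4] add  r5, r7, #15 -> r5=0xd4
epilogue: pop r5=0x04, sp=0x83
r1: callee-saved, written=False
r4: caller-saved, written=False
r5: callee-saved, written=True
r6: caller-saved, written=True

SURVIVE = r1,r4,r5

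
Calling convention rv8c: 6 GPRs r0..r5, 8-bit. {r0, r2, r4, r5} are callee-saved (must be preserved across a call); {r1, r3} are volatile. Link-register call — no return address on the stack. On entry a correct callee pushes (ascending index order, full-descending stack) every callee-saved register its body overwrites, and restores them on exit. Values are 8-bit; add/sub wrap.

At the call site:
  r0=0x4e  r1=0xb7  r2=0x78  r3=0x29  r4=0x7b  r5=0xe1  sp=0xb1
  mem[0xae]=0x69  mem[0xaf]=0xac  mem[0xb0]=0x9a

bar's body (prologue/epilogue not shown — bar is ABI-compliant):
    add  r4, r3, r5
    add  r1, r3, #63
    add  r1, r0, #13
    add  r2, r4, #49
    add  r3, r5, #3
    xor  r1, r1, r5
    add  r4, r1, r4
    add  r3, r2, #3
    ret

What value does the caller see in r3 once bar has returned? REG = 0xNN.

REG = 0x3e

prologue: push r2 → mem[0xb0]=0x78, sp=0xb0
prologue: push r4 → mem[0xaf]=0x7b, sp=0xaf
body[0] add  r4, r3, r5 → r4=0x0a
body[1] add  r1, r3, #63 → r1=0x68
body[2] add  r1, r0, #13 → r1=0x5b
body[3] add  r2, r4, #49 → r2=0x3b
body[4] add  r3, r5, #3 → r3=0xe4
body[5] xor  r1, r1, r5 → r1=0xba
body[6] add  r4, r1, r4 → r4=0xc4
body[7] add  r3, r2, #3 → r3=0x3e
epilogue: pop r4=0x7b, sp=0xb0
epilogue: pop r2=0x78, sp=0xb1
r3 is caller-saved → body value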